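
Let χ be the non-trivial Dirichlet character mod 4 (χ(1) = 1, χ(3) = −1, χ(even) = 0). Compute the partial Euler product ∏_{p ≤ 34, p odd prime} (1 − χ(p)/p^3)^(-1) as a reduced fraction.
∏ = 16829566118167783909225/17369167366519535960064

The odd primes p ≤ 34 are [3, 5, 7, 11, 13, 17, 19, 23, 29, 31]. For each, χ(p) = 1 if p ≡ 1 mod 4, χ(p) = −1 if p ≡ 3 mod 4. Taking (1 − χ(p)/p^3)^(-1) = p^3/(p^3 − χ(p)): (1 − (-1)/3^3)^(-1) · (1 − (1)/5^3)^(-1) · (1 − (-1)/7^3)^(-1) · (1 − (-1)/11^3)^(-1) · (1 − (1)/13^3)^(-1) · (1 − (1)/17^3)^(-1) · (1 − (-1)/19^3)^(-1) · (1 − (-1)/23^3)^(-1) · (1 − (1)/29^3)^(-1) · (1 − (-1)/31^3)^(-1) = 16829566118167783909225/17369167366519535960064.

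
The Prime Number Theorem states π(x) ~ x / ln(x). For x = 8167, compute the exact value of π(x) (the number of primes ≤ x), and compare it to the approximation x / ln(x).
π(8167) = 1025;  x/ln(x) ≈ 906.65;  relative error ≈ 11.55%.

Directly count primes up to 8167: π(8167) = 1025. The PNT approximation gives 8167/ln(8167) ≈ 8167/9.00786 ≈ 906.65. Relative error (π(x) − x/ln(x)) / π(x) ≈ 11.55%; the approximation is known to undercount slightly (Li(x) is a better estimate).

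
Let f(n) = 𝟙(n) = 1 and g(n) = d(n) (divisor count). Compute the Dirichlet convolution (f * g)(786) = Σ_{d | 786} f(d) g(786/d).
(𝟙 * d)(786) = 27

Divisors of 786: [1, 2, 3, 6, 131, 262, 393, 786]. For each d | 786:
  d = 1: 𝟙(1) · d(786/1) = 1 · 8 = 8
  d = 2: 𝟙(2) · d(786/2) = 1 · 4 = 4
  d = 3: 𝟙(3) · d(786/3) = 1 · 4 = 4
  d = 6: 𝟙(6) · d(786/6) = 1 · 2 = 2
  d = 131: 𝟙(131) · d(786/131) = 1 · 4 = 4
  d = 262: 𝟙(262) · d(786/262) = 1 · 2 = 2
  d = 393: 𝟙(393) · d(786/393) = 1 · 2 = 2
  d = 786: 𝟙(786) · d(786/786) = 1 · 1 = 1
Summing: (𝟙 * d)(786) = 8 + 4 + 4 + 2 + 4 + 2 + 2 + 1 = 27.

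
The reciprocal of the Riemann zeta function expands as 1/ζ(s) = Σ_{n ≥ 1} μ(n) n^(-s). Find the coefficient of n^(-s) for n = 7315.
μ(7315) = 1

Factor n = 7315 = 5 · 7 · 11 · 19. μ(n) = 0 if any exponent ≥ 2 (not squarefree); otherwise μ(n) = (−1)^{ω(n)} where ω(n) is the number of distinct prime factors. Applying: μ(7315) = 1.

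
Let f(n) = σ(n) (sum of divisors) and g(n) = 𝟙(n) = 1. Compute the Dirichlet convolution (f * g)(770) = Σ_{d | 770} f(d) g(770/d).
(σ * 𝟙)(770) = 3276

Divisors of 770: [1, 2, 5, 7, 10, 11, 14, 22, 35, 55, 70, 77, 110, 154, 385, 770]. For each d | 770:
  d = 1: σ(1) · 𝟙(770/1) = 1 · 1 = 1
  d = 2: σ(2) · 𝟙(770/2) = 3 · 1 = 3
  d = 5: σ(5) · 𝟙(770/5) = 6 · 1 = 6
  d = 7: σ(7) · 𝟙(770/7) = 8 · 1 = 8
  d = 10: σ(10) · 𝟙(770/10) = 18 · 1 = 18
  d = 11: σ(11) · 𝟙(770/11) = 12 · 1 = 12
  d = 14: σ(14) · 𝟙(770/14) = 24 · 1 = 24
  d = 22: σ(22) · 𝟙(770/22) = 36 · 1 = 36
  d = 35: σ(35) · 𝟙(770/35) = 48 · 1 = 48
  d = 55: σ(55) · 𝟙(770/55) = 72 · 1 = 72
  d = 70: σ(70) · 𝟙(770/70) = 144 · 1 = 144
  d = 77: σ(77) · 𝟙(770/77) = 96 · 1 = 96
  d = 110: σ(110) · 𝟙(770/110) = 216 · 1 = 216
  d = 154: σ(154) · 𝟙(770/154) = 288 · 1 = 288
  d = 385: σ(385) · 𝟙(770/385) = 576 · 1 = 576
  d = 770: σ(770) · 𝟙(770/770) = 1728 · 1 = 1728
Summing: (σ * 𝟙)(770) = 1 + 3 + 6 + 8 + 18 + 12 + 24 + 36 + 48 + 72 + 144 + 96 + 216 + 288 + 576 + 1728 = 3276.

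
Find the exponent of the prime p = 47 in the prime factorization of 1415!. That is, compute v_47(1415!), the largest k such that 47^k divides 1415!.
v_47(1415!) = 30

Legendre's formula: v_p(n!) = Σ_{k ≥ 1} ⌊n / p^k⌋. For p = 47, n = 1415, the terms are:
  ⌊1415/47^1⌋ = ⌊1415/47⌋ = 30
(the next term ⌊1415/47^2⌋ = 0, terminating the sum). Summing: v_47(1415!) = 30 = 30.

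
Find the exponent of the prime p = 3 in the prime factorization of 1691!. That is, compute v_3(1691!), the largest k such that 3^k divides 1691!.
v_3(1691!) = 840

Legendre's formula: v_p(n!) = Σ_{k ≥ 1} ⌊n / p^k⌋. For p = 3, n = 1691, the terms are:
  ⌊1691/3^1⌋ = ⌊1691/3⌋ = 563
  ⌊1691/3^2⌋ = ⌊1691/9⌋ = 187
  ⌊1691/3^3⌋ = ⌊1691/27⌋ = 62
  ⌊1691/3^4⌋ = ⌊1691/81⌋ = 20
  ⌊1691/3^5⌋ = ⌊1691/243⌋ = 6
  ⌊1691/3^6⌋ = ⌊1691/729⌋ = 2
(the next term ⌊1691/3^7⌋ = 0, terminating the sum). Summing: v_3(1691!) = 563 + 187 + 62 + 20 + 6 + 2 = 840.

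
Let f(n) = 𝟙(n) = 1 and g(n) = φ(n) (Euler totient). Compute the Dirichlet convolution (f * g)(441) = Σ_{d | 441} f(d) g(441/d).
(𝟙 * φ)(441) = 441

Divisors of 441: [1, 3, 7, 9, 21, 49, 63, 147, 441]. For each d | 441:
  d = 1: 𝟙(1) · φ(441/1) = 1 · 252 = 252
  d = 3: 𝟙(3) · φ(441/3) = 1 · 84 = 84
  d = 7: 𝟙(7) · φ(441/7) = 1 · 36 = 36
  d = 9: 𝟙(9) · φ(441/9) = 1 · 42 = 42
  d = 21: 𝟙(21) · φ(441/21) = 1 · 12 = 12
  d = 49: 𝟙(49) · φ(441/49) = 1 · 6 = 6
  d = 63: 𝟙(63) · φ(441/63) = 1 · 6 = 6
  d = 147: 𝟙(147) · φ(441/147) = 1 · 2 = 2
  d = 441: 𝟙(441) · φ(441/441) = 1 · 1 = 1
Summing: (𝟙 * φ)(441) = 252 + 84 + 36 + 42 + 12 + 6 + 6 + 2 + 1 = 441.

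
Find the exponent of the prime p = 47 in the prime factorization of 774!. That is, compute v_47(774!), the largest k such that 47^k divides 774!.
v_47(774!) = 16

Legendre's formula: v_p(n!) = Σ_{k ≥ 1} ⌊n / p^k⌋. For p = 47, n = 774, the terms are:
  ⌊774/47^1⌋ = ⌊774/47⌋ = 16
(the next term ⌊774/47^2⌋ = 0, terminating the sum). Summing: v_47(774!) = 16 = 16.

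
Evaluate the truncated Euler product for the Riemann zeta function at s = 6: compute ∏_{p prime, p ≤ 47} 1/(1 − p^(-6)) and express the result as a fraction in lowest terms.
∏ = 739922824862544451640166694180680765476614483998462834502498139791315/727309058868145310276350820375862045292293308126790710400267935809536

The primes p ≤ 47 are [2, 3, 5, 7, 11, 13, 17, 19, 23, 29, 31, 37, 41, 43, 47]. For each prime, (1 − 1/p^6)^(-1) = p^6 / (p^6 − 1). The product is (1 − 1/2^6)^(-1), (1 − 1/3^6)^(-1), (1 − 1/5^6)^(-1), (1 − 1/7^6)^(-1), (1 − 1/11^6)^(-1), (1 − 1/13^6)^(-1), (1 − 1/17^6)^(-1), (1 − 1/19^6)^(-1), (1 − 1/23^6)^(-1), (1 − 1/29^6)^(-1), (1 − 1/31^6)^(-1), (1 − 1/37^6)^(-1), (1 − 1/41^6)^(-1), (1 − 1/43^6)^(-1), (1 − 1/47^6)^(-1) = ∏ p^6 / (p^6 − 1) = 739922824862544451640166694180680765476614483998462834502498139791315/727309058868145310276350820375862045292293308126790710400267935809536.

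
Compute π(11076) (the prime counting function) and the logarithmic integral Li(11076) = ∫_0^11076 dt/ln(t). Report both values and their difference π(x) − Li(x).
π(11076) = 1342;  Li(11076) ≈ 1362.31;  π(x) − Li(x) ≈ -20.31.

Direct count of primes ≤ 11076 gives π(11076) = 1342. Numerical evaluation of the logarithmic integral gives Li(11076) ≈ 1362.31. The difference π(x) − Li(x) ≈ -20.31 is typically negative for small/moderate x (Li(x) overestimates), though Littlewood's theorem shows this sign changes infinitely often.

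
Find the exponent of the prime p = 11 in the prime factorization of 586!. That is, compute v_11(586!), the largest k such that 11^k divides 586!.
v_11(586!) = 57

Legendre's formula: v_p(n!) = Σ_{k ≥ 1} ⌊n / p^k⌋. For p = 11, n = 586, the terms are:
  ⌊586/11^1⌋ = ⌊586/11⌋ = 53
  ⌊586/11^2⌋ = ⌊586/121⌋ = 4
(the next term ⌊586/11^3⌋ = 0, terminating the sum). Summing: v_11(586!) = 53 + 4 = 57.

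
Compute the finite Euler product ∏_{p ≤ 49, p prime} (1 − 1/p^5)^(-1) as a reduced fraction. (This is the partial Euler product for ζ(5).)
∏ = 505807800965451248053830657783332590848273750176189703324931155978491/487794643941809531294334436783738741459341109492573787399981389578240

The primes p ≤ 49 are [2, 3, 5, 7, 11, 13, 17, 19, 23, 29, 31, 37, 41, 43, 47]. For each prime, (1 − 1/p^5)^(-1) = p^5 / (p^5 − 1). The product is (1 − 1/2^5)^(-1), (1 − 1/3^5)^(-1), (1 − 1/5^5)^(-1), (1 − 1/7^5)^(-1), (1 − 1/11^5)^(-1), (1 − 1/13^5)^(-1), (1 − 1/17^5)^(-1), (1 − 1/19^5)^(-1), (1 − 1/23^5)^(-1), (1 − 1/29^5)^(-1), (1 − 1/31^5)^(-1), (1 − 1/37^5)^(-1), (1 − 1/41^5)^(-1), (1 − 1/43^5)^(-1), (1 − 1/47^5)^(-1) = ∏ p^5 / (p^5 − 1) = 505807800965451248053830657783332590848273750176189703324931155978491/487794643941809531294334436783738741459341109492573787399981389578240.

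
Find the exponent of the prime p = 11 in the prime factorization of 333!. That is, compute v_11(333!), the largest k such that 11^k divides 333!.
v_11(333!) = 32

Legendre's formula: v_p(n!) = Σ_{k ≥ 1} ⌊n / p^k⌋. For p = 11, n = 333, the terms are:
  ⌊333/11^1⌋ = ⌊333/11⌋ = 30
  ⌊333/11^2⌋ = ⌊333/121⌋ = 2
(the next term ⌊333/11^3⌋ = 0, terminating the sum). Summing: v_11(333!) = 30 + 2 = 32.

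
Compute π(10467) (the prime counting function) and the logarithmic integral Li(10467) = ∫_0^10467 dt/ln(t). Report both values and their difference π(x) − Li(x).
π(10467) = 1281;  Li(10467) ≈ 1296.71;  π(x) − Li(x) ≈ -15.71.

Direct count of primes ≤ 10467 gives π(10467) = 1281. Numerical evaluation of the logarithmic integral gives Li(10467) ≈ 1296.71. The difference π(x) − Li(x) ≈ -15.71 is typically negative for small/moderate x (Li(x) overestimates), though Littlewood's theorem shows this sign changes infinitely often.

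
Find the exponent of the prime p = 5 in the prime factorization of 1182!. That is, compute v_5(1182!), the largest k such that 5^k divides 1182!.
v_5(1182!) = 293

Legendre's formula: v_p(n!) = Σ_{k ≥ 1} ⌊n / p^k⌋. For p = 5, n = 1182, the terms are:
  ⌊1182/5^1⌋ = ⌊1182/5⌋ = 236
  ⌊1182/5^2⌋ = ⌊1182/25⌋ = 47
  ⌊1182/5^3⌋ = ⌊1182/125⌋ = 9
  ⌊1182/5^4⌋ = ⌊1182/625⌋ = 1
(the next term ⌊1182/5^5⌋ = 0, terminating the sum). Summing: v_5(1182!) = 236 + 47 + 9 + 1 = 293.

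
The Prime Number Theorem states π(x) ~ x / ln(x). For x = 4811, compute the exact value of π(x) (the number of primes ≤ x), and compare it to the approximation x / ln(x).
π(4811) = 647;  x/ln(x) ≈ 567.42;  relative error ≈ 12.30%.

Directly count primes up to 4811: π(4811) = 647. The PNT approximation gives 4811/ln(4811) ≈ 4811/8.47866 ≈ 567.42. Relative error (π(x) − x/ln(x)) / π(x) ≈ 12.30%; the approximation is known to undercount slightly (Li(x) is a better estimate).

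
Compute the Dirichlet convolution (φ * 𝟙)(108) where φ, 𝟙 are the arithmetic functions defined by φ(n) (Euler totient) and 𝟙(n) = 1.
(φ * 𝟙)(108) = 108

Divisors of 108: [1, 2, 3, 4, 6, 9, 12, 18, 27, 36, 54, 108]. For each d | 108:
  d = 1: φ(1) · 𝟙(108/1) = 1 · 1 = 1
  d = 2: φ(2) · 𝟙(108/2) = 1 · 1 = 1
  d = 3: φ(3) · 𝟙(108/3) = 2 · 1 = 2
  d = 4: φ(4) · 𝟙(108/4) = 2 · 1 = 2
  d = 6: φ(6) · 𝟙(108/6) = 2 · 1 = 2
  d = 9: φ(9) · 𝟙(108/9) = 6 · 1 = 6
  d = 12: φ(12) · 𝟙(108/12) = 4 · 1 = 4
  d = 18: φ(18) · 𝟙(108/18) = 6 · 1 = 6
  d = 27: φ(27) · 𝟙(108/27) = 18 · 1 = 18
  d = 36: φ(36) · 𝟙(108/36) = 12 · 1 = 12
  d = 54: φ(54) · 𝟙(108/54) = 18 · 1 = 18
  d = 108: φ(108) · 𝟙(108/108) = 36 · 1 = 36
Summing: (φ * 𝟙)(108) = 1 + 1 + 2 + 2 + 2 + 6 + 4 + 6 + 18 + 12 + 18 + 36 = 108.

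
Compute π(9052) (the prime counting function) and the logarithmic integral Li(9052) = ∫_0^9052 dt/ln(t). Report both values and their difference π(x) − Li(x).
π(9052) = 1125;  Li(9052) ≈ 1142.66;  π(x) − Li(x) ≈ -17.66.

Direct count of primes ≤ 9052 gives π(9052) = 1125. Numerical evaluation of the logarithmic integral gives Li(9052) ≈ 1142.66. The difference π(x) − Li(x) ≈ -17.66 is typically negative for small/moderate x (Li(x) overestimates), though Littlewood's theorem shows this sign changes infinitely often.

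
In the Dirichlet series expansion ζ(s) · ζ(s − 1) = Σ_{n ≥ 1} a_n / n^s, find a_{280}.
σ(280) = 720

In the product (Σ m^0/m^s)(Σ k / k^s) = Σ (Σ_{d | n} d) / n^s, the coefficient of 1/n^s is σ(n) = Σ_{d | n} d. For n = 280, divisors are [1, 2, 4, 5, 7, 8, 10, 14, 20, 28, 35, 40, 56, 70, 140, 280]; summing: σ(280) = 720.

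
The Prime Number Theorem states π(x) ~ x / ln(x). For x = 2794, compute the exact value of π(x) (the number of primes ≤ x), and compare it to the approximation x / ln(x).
π(2794) = 406;  x/ln(x) ≈ 352.10;  relative error ≈ 13.28%.

Directly count primes up to 2794: π(2794) = 406. The PNT approximation gives 2794/ln(2794) ≈ 2794/7.93523 ≈ 352.10. Relative error (π(x) − x/ln(x)) / π(x) ≈ 13.28%; the approximation is known to undercount slightly (Li(x) is a better estimate).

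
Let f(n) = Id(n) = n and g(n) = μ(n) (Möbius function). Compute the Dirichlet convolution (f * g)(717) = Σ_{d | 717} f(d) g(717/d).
(Id * μ)(717) = 476

Divisors of 717: [1, 3, 239, 717]. For each d | 717:
  d = 1: Id(1) · μ(717/1) = 1 · 1 = 1
  d = 3: Id(3) · μ(717/3) = 3 · -1 = -3
  d = 239: Id(239) · μ(717/239) = 239 · -1 = -239
  d = 717: Id(717) · μ(717/717) = 717 · 1 = 717
Summing: (Id * μ)(717) = 1 + -3 + -239 + 717 = 476.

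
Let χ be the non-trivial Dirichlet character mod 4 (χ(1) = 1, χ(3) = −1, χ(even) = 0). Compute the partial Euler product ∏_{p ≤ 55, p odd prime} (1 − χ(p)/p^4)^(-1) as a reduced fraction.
∏ = 257364431333305770108011762895409938991497014556861335561/260241495905762991772533773778373936417391479107040051200

The odd primes p ≤ 55 are [3, 5, 7, 11, 13, 17, 19, 23, 29, 31, 37, 41, 43, 47, 53]. For each, χ(p) = 1 if p ≡ 1 mod 4, χ(p) = −1 if p ≡ 3 mod 4. Taking (1 − χ(p)/p^4)^(-1) = p^4/(p^4 − χ(p)): (1 − (-1)/3^4)^(-1) · (1 − (1)/5^4)^(-1) · (1 − (-1)/7^4)^(-1) · (1 − (-1)/11^4)^(-1) · (1 − (1)/13^4)^(-1) · (1 − (1)/17^4)^(-1) · (1 − (-1)/19^4)^(-1) · (1 − (-1)/23^4)^(-1) · (1 − (1)/29^4)^(-1) · (1 − (-1)/31^4)^(-1) · (1 − (1)/37^4)^(-1) · (1 − (1)/41^4)^(-1) · (1 − (-1)/43^4)^(-1) · (1 − (-1)/47^4)^(-1) · (1 − (1)/53^4)^(-1) = 257364431333305770108011762895409938991497014556861335561/260241495905762991772533773778373936417391479107040051200.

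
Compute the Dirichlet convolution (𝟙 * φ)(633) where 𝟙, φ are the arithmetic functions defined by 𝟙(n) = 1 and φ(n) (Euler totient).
(𝟙 * φ)(633) = 633

Divisors of 633: [1, 3, 211, 633]. For each d | 633:
  d = 1: 𝟙(1) · φ(633/1) = 1 · 420 = 420
  d = 3: 𝟙(3) · φ(633/3) = 1 · 210 = 210
  d = 211: 𝟙(211) · φ(633/211) = 1 · 2 = 2
  d = 633: 𝟙(633) · φ(633/633) = 1 · 1 = 1
Summing: (𝟙 * φ)(633) = 420 + 210 + 2 + 1 = 633.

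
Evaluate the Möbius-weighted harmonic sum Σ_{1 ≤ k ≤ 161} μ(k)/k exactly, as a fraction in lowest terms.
Σ μ(k)/k = 674117532155663976794637693297075629210667954252961166216521/35375166993717494840635767087951744212057570647889977422429870

Values of μ(k) for 1 ≤ k ≤ 161: μ(1) = 1, μ(2) = -1, μ(3) = -1, μ(5) = -1, μ(6) = 1, μ(7) = -1, μ(10) = 1, μ(11) = -1, μ(13) = -1, μ(14) = 1, μ(15) = 1, μ(17) = -1, μ(19) = -1, μ(21) = 1, μ(22) = 1, μ(23) = -1, μ(26) = 1, μ(29) = -1, μ(30) = -1, μ(31) = -1, μ(33) = 1, μ(34) = 1, μ(35) = 1, μ(37) = -1, μ(38) = 1, μ(39) = 1, μ(41) = -1, μ(42) = -1, μ(43) = -1, μ(46) = 1, μ(47) = -1, μ(51) = 1, μ(53) = -1, μ(55) = 1, μ(57) = 1, μ(58) = 1, μ(59) = -1, μ(61) = -1, μ(62) = 1, μ(65) = 1, μ(66) = -1, μ(67) = -1, μ(69) = 1, μ(70) = -1, μ(71) = -1, μ(73) = -1, μ(74) = 1, μ(77) = 1, μ(78) = -1, μ(79) = -1, μ(82) = 1, μ(83) = -1, μ(85) = 1, μ(86) = 1, μ(87) = 1, μ(89) = -1, μ(91) = 1, μ(93) = 1, μ(94) = 1, μ(95) = 1, μ(97) = -1, μ(101) = -1, μ(102) = -1, μ(103) = -1, μ(105) = -1, μ(106) = 1, μ(107) = -1, μ(109) = -1, μ(110) = -1, μ(111) = 1, μ(113) = -1, μ(114) = -1, μ(115) = 1, μ(118) = 1, μ(119) = 1, μ(122) = 1, μ(123) = 1, μ(127) = -1, μ(129) = 1, μ(130) = -1, μ(131) = -1, μ(133) = 1, μ(134) = 1, μ(137) = -1, μ(138) = -1, μ(139) = -1, μ(141) = 1, μ(142) = 1, μ(143) = 1, μ(145) = 1, μ(146) = 1, μ(149) = -1, μ(151) = -1, μ(154) = -1, μ(155) = 1, μ(157) = -1, μ(158) = 1, μ(159) = 1, μ(161) = 1, with μ = 0 on non-squarefree integers. Summing μ(k)/k for k where μ(k) ≠ 0 gives 674117532155663976794637693297075629210667954252961166216521/35375166993717494840635767087951744212057570647889977422429870 ≈ 0.0191. (PNT ⟺ this sum → 0 as n → ∞.)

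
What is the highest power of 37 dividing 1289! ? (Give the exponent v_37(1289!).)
v_37(1289!) = 34

Legendre's formula: v_p(n!) = Σ_{k ≥ 1} ⌊n / p^k⌋. For p = 37, n = 1289, the terms are:
  ⌊1289/37^1⌋ = ⌊1289/37⌋ = 34
(the next term ⌊1289/37^2⌋ = 0, terminating the sum). Summing: v_37(1289!) = 34 = 34.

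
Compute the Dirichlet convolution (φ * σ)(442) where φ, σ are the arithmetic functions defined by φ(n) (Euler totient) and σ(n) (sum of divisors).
(φ * σ)(442) = 3536

Divisors of 442: [1, 2, 13, 17, 26, 34, 221, 442]. For each d | 442:
  d = 1: φ(1) · σ(442/1) = 1 · 756 = 756
  d = 2: φ(2) · σ(442/2) = 1 · 252 = 252
  d = 13: φ(13) · σ(442/13) = 12 · 54 = 648
  d = 17: φ(17) · σ(442/17) = 16 · 42 = 672
  d = 26: φ(26) · σ(442/26) = 12 · 18 = 216
  d = 34: φ(34) · σ(442/34) = 16 · 14 = 224
  d = 221: φ(221) · σ(442/221) = 192 · 3 = 576
  d = 442: φ(442) · σ(442/442) = 192 · 1 = 192
Summing: (φ * σ)(442) = 756 + 252 + 648 + 672 + 216 + 224 + 576 + 192 = 3536.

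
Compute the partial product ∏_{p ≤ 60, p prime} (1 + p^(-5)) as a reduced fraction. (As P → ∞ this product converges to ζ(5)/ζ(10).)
∏ = 4625216658591974452227928572296422584003624522186780896225122147490657410189665239040/4464936714731009502985956909215577296089758883491981124781643055180612451896799337569

The primes p ≤ 60 are [2, 3, 5, 7, 11, 13, 17, 19, 23, 29, 31, 37, 41, 43, 47, 53, 59]. For each, (1 + 1/p^5) = (p^5 + 1)/p^5. Multiplying these fractions over p ∈ [2, 3, 5, 7, 11, 13, 17, 19, 23, 29, 31, 37, 41, 43, 47, 53, 59] gives 4625216658591974452227928572296422584003624522186780896225122147490657410189665239040/4464936714731009502985956909215577296089758883491981124781643055180612451896799337569. (In the limit P → ∞ this tends to ζ(5)/ζ(10).)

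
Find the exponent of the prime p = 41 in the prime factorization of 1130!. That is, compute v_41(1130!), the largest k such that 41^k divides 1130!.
v_41(1130!) = 27

Legendre's formula: v_p(n!) = Σ_{k ≥ 1} ⌊n / p^k⌋. For p = 41, n = 1130, the terms are:
  ⌊1130/41^1⌋ = ⌊1130/41⌋ = 27
(the next term ⌊1130/41^2⌋ = 0, terminating the sum). Summing: v_41(1130!) = 27 = 27.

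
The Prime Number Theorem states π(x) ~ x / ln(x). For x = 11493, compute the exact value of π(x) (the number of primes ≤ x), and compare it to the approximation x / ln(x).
π(11493) = 1386;  x/ln(x) ≈ 1229.26;  relative error ≈ 11.31%.

Directly count primes up to 11493: π(11493) = 1386. The PNT approximation gives 11493/ln(11493) ≈ 11493/9.34949 ≈ 1229.26. Relative error (π(x) − x/ln(x)) / π(x) ≈ 11.31%; the approximation is known to undercount slightly (Li(x) is a better estimate).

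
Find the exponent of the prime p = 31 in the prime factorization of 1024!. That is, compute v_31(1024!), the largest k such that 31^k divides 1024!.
v_31(1024!) = 34

Legendre's formula: v_p(n!) = Σ_{k ≥ 1} ⌊n / p^k⌋. For p = 31, n = 1024, the terms are:
  ⌊1024/31^1⌋ = ⌊1024/31⌋ = 33
  ⌊1024/31^2⌋ = ⌊1024/961⌋ = 1
(the next term ⌊1024/31^3⌋ = 0, terminating the sum). Summing: v_31(1024!) = 33 + 1 = 34.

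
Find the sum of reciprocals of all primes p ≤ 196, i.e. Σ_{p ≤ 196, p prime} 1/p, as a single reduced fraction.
Σ 1/p = 385774678978047295113064712800727674369526436922217581784412894295689697835549/198962376391690981640415251545285153602734402721821058212203976095413910572270

π(196) = 44, so the primes ≤ 196 are [2, 3, 5, 7, 11, 13, 17, 19, 23, 29, 31, 37, 41, 43, 47, 53, 59, 61, 67, 71, 73, 79, 83, 89, 97, 101, 103, 107, 109, 113, 127, 131, 137, 139, 149, 151, 157, 163, 167, 173, 179, 181, 191, 193]. Summing 1/p over these primes: 385774678978047295113064712800727674369526436922217581784412894295689697835549/198962376391690981640415251545285153602734402721821058212203976095413910572270 ≈ 1.9389. Mertens estimate ln ln(196) + 0.2615 ≈ 1.9251.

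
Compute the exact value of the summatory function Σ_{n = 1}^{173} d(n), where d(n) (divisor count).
Σ_{n ≤ 173} d(n) = 919

Compute d(n) for each 1 ≤ n ≤ 173: d(1) = 1, d(2) = 2, d(3) = 2, d(4) = 3, d(5) = 2, d(6) = 4, d(7) = 2, d(8) = 4, d(9) = 3, d(10) = 4, d(11) = 2, d(12) = 6, d(13) = 2, d(14) = 4, d(15) = 4, d(16) = 5, d(17) = 2, d(18) = 6, d(19) = 2, d(20) = 6, d(21) = 4, d(22) = 4, d(23) = 2, d(24) = 8, d(25) = 3, d(26) = 4, d(27) = 4, d(28) = 6, d(29) = 2, d(30) = 8, d(31) = 2, d(32) = 6, d(33) = 4, d(34) = 4, d(35) = 4, d(36) = 9, d(37) = 2, d(38) = 4, d(39) = 4, d(40) = 8, d(41) = 2, d(42) = 8, d(43) = 2, d(44) = 6, d(45) = 6, d(46) = 4, d(47) = 2, d(48) = 10, d(49) = 3, d(50) = 6, d(51) = 4, d(52) = 6, d(53) = 2, d(54) = 8, d(55) = 4, d(56) = 8, d(57) = 4, d(58) = 4, d(59) = 2, d(60) = 12, d(61) = 2, d(62) = 4, d(63) = 6, d(64) = 7, d(65) = 4, d(66) = 8, d(67) = 2, d(68) = 6, d(69) = 4, d(70) = 8, d(71) = 2, d(72) = 12, d(73) = 2, d(74) = 4, d(75) = 6, d(76) = 6, d(77) = 4, d(78) = 8, d(79) = 2, d(80) = 10, d(81) = 5, d(82) = 4, d(83) = 2, d(84) = 12, d(85) = 4, d(86) = 4, d(87) = 4, d(88) = 8, d(89) = 2, d(90) = 12, d(91) = 4, d(92) = 6, d(93) = 4, d(94) = 4, d(95) = 4, d(96) = 12, d(97) = 2, d(98) = 6, d(99) = 6, d(100) = 9, d(101) = 2, d(102) = 8, d(103) = 2, d(104) = 8, d(105) = 8, d(106) = 4, d(107) = 2, d(108) = 12, d(109) = 2, d(110) = 8, d(111) = 4, d(112) = 10, d(113) = 2, d(114) = 8, d(115) = 4, d(116) = 6, d(117) = 6, d(118) = 4, d(119) = 4, d(120) = 16, d(121) = 3, d(122) = 4, d(123) = 4, d(124) = 6, d(125) = 4, d(126) = 12, d(127) = 2, d(128) = 8, d(129) = 4, d(130) = 8, d(131) = 2, d(132) = 12, d(133) = 4, d(134) = 4, d(135) = 8, d(136) = 8, d(137) = 2, d(138) = 8, d(139) = 2, d(140) = 12, d(141) = 4, d(142) = 4, d(143) = 4, d(144) = 15, d(145) = 4, d(146) = 4, d(147) = 6, d(148) = 6, d(149) = 2, d(150) = 12, d(151) = 2, d(152) = 8, d(153) = 6, d(154) = 8, d(155) = 4, d(156) = 12, d(157) = 2, d(158) = 4, d(159) = 4, d(160) = 12, d(161) = 4, d(162) = 10, d(163) = 2, d(164) = 6, d(165) = 8, d(166) = 4, d(167) = 2, d(168) = 16, d(169) = 3, d(170) = 8, d(171) = 6, d(172) = 6, d(173) = 2. Summing all 173 values: 919. (Dirichlet's divisor formula: Σ_{n ≤ x} d(n) = x ln(x) + (2γ − 1) x + O(√x). For x = 173, the asymptotic estimate is ≈ 918.24.)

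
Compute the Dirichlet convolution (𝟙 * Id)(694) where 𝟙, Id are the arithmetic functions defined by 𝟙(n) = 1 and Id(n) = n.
(𝟙 * Id)(694) = 1044

Divisors of 694: [1, 2, 347, 694]. For each d | 694:
  d = 1: 𝟙(1) · Id(694/1) = 1 · 694 = 694
  d = 2: 𝟙(2) · Id(694/2) = 1 · 347 = 347
  d = 347: 𝟙(347) · Id(694/347) = 1 · 2 = 2
  d = 694: 𝟙(694) · Id(694/694) = 1 · 1 = 1
Summing: (𝟙 * Id)(694) = 694 + 347 + 2 + 1 = 1044.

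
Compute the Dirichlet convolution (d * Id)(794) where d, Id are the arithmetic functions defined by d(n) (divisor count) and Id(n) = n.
(d * Id)(794) = 1596

Divisors of 794: [1, 2, 397, 794]. For each d | 794:
  d = 1: d(1) · Id(794/1) = 1 · 794 = 794
  d = 2: d(2) · Id(794/2) = 2 · 397 = 794
  d = 397: d(397) · Id(794/397) = 2 · 2 = 4
  d = 794: d(794) · Id(794/794) = 4 · 1 = 4
Summing: (d * Id)(794) = 794 + 794 + 4 + 4 = 1596.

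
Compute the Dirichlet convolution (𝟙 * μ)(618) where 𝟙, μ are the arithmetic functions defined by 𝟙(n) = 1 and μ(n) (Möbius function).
(𝟙 * μ)(618) = 0

Divisors of 618: [1, 2, 3, 6, 103, 206, 309, 618]. For each d | 618:
  d = 1: 𝟙(1) · μ(618/1) = 1 · -1 = -1
  d = 2: 𝟙(2) · μ(618/2) = 1 · 1 = 1
  d = 3: 𝟙(3) · μ(618/3) = 1 · 1 = 1
  d = 6: 𝟙(6) · μ(618/6) = 1 · -1 = -1
  d = 103: 𝟙(103) · μ(618/103) = 1 · 1 = 1
  d = 206: 𝟙(206) · μ(618/206) = 1 · -1 = -1
  d = 309: 𝟙(309) · μ(618/309) = 1 · -1 = -1
  d = 618: 𝟙(618) · μ(618/618) = 1 · 1 = 1
Summing: (𝟙 * μ)(618) = -1 + 1 + 1 + -1 + 1 + -1 + -1 + 1 = 0.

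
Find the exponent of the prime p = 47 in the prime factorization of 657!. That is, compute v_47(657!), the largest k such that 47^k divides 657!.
v_47(657!) = 13

Legendre's formula: v_p(n!) = Σ_{k ≥ 1} ⌊n / p^k⌋. For p = 47, n = 657, the terms are:
  ⌊657/47^1⌋ = ⌊657/47⌋ = 13
(the next term ⌊657/47^2⌋ = 0, terminating the sum). Summing: v_47(657!) = 13 = 13.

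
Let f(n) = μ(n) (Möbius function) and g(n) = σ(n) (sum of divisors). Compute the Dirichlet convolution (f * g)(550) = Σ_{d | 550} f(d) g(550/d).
(μ * σ)(550) = 550

Divisors of 550: [1, 2, 5, 10, 11, 22, 25, 50, 55, 110, 275, 550]. For each d | 550:
  d = 1: μ(1) · σ(550/1) = 1 · 1116 = 1116
  d = 2: μ(2) · σ(550/2) = -1 · 372 = -372
  d = 5: μ(5) · σ(550/5) = -1 · 216 = -216
  d = 10: μ(10) · σ(550/10) = 1 · 72 = 72
  d = 11: μ(11) · σ(550/11) = -1 · 93 = -93
  d = 22: μ(22) · σ(550/22) = 1 · 31 = 31
  d = 25: μ(25) · σ(550/25) = 0 · 36 = 0
  d = 50: μ(50) · σ(550/50) = 0 · 12 = 0
  d = 55: μ(55) · σ(550/55) = 1 · 18 = 18
  d = 110: μ(110) · σ(550/110) = -1 · 6 = -6
  d = 275: μ(275) · σ(550/275) = 0 · 3 = 0
  d = 550: μ(550) · σ(550/550) = 0 · 1 = 0
Summing: (μ * σ)(550) = 1116 + -372 + -216 + 72 + -93 + 31 + 0 + 0 + 18 + -6 + 0 + 0 = 550.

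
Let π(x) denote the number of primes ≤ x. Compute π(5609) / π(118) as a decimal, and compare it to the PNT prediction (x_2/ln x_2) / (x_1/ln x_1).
π(5609)/π(118) = 738/30 ≈ 24.6000;  PNT prediction ≈ 26.2704.

π(118) = 30 and π(5609) = 738, so π(5609)/π(118) ≈ 24.6000. The PNT-predicted ratio is (5609/ln(5609)) / (118/ln(118)) ≈ 26.2704. The two agree to within a few percent, as expected.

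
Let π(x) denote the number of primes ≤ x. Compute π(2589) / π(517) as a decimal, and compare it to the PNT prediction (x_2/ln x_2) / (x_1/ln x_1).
π(2589)/π(517) = 376/97 ≈ 3.8763;  PNT prediction ≈ 3.9812.

π(517) = 97 and π(2589) = 376, so π(2589)/π(517) ≈ 3.8763. The PNT-predicted ratio is (2589/ln(2589)) / (517/ln(517)) ≈ 3.9812. The two agree to within a few percent, as expected.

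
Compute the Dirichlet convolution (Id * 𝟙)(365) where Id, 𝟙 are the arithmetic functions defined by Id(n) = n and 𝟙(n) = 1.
(Id * 𝟙)(365) = 444

Divisors of 365: [1, 5, 73, 365]. For each d | 365:
  d = 1: Id(1) · 𝟙(365/1) = 1 · 1 = 1
  d = 5: Id(5) · 𝟙(365/5) = 5 · 1 = 5
  d = 73: Id(73) · 𝟙(365/73) = 73 · 1 = 73
  d = 365: Id(365) · 𝟙(365/365) = 365 · 1 = 365
Summing: (Id * 𝟙)(365) = 1 + 5 + 73 + 365 = 444.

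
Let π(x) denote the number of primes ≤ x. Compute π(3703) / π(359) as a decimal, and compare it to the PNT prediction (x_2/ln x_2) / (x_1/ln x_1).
π(3703)/π(359) = 517/72 ≈ 7.1806;  PNT prediction ≈ 7.3854.

π(359) = 72 and π(3703) = 517, so π(3703)/π(359) ≈ 7.1806. The PNT-predicted ratio is (3703/ln(3703)) / (359/ln(359)) ≈ 7.3854. The two agree to within a few percent, as expected.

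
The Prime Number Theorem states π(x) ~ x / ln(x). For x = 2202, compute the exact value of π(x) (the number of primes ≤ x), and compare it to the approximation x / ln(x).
π(2202) = 327;  x/ln(x) ≈ 286.08;  relative error ≈ 12.51%.

Directly count primes up to 2202: π(2202) = 327. The PNT approximation gives 2202/ln(2202) ≈ 2202/7.69712 ≈ 286.08. Relative error (π(x) − x/ln(x)) / π(x) ≈ 12.51%; the approximation is known to undercount slightly (Li(x) is a better estimate).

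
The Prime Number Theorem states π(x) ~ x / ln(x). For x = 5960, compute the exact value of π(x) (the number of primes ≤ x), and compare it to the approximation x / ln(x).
π(5960) = 781;  x/ln(x) ≈ 685.62;  relative error ≈ 12.21%.

Directly count primes up to 5960: π(5960) = 781. The PNT approximation gives 5960/ln(5960) ≈ 5960/8.69283 ≈ 685.62. Relative error (π(x) − x/ln(x)) / π(x) ≈ 12.21%; the approximation is known to undercount slightly (Li(x) is a better estimate).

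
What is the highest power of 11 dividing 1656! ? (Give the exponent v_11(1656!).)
v_11(1656!) = 164

Legendre's formula: v_p(n!) = Σ_{k ≥ 1} ⌊n / p^k⌋. For p = 11, n = 1656, the terms are:
  ⌊1656/11^1⌋ = ⌊1656/11⌋ = 150
  ⌊1656/11^2⌋ = ⌊1656/121⌋ = 13
  ⌊1656/11^3⌋ = ⌊1656/1331⌋ = 1
(the next term ⌊1656/11^4⌋ = 0, terminating the sum). Summing: v_11(1656!) = 150 + 13 + 1 = 164.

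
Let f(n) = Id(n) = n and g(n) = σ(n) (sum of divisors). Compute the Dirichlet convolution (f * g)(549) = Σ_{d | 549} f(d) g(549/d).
(Id * σ)(549) = 4182

Divisors of 549: [1, 3, 9, 61, 183, 549]. For each d | 549:
  d = 1: Id(1) · σ(549/1) = 1 · 806 = 806
  d = 3: Id(3) · σ(549/3) = 3 · 248 = 744
  d = 9: Id(9) · σ(549/9) = 9 · 62 = 558
  d = 61: Id(61) · σ(549/61) = 61 · 13 = 793
  d = 183: Id(183) · σ(549/183) = 183 · 4 = 732
  d = 549: Id(549) · σ(549/549) = 549 · 1 = 549
Summing: (Id * σ)(549) = 806 + 744 + 558 + 793 + 732 + 549 = 4182.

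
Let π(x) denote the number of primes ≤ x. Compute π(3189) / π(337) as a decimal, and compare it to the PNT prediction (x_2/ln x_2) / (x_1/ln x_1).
π(3189)/π(337) = 451/68 ≈ 6.6324;  PNT prediction ≈ 6.8268.

π(337) = 68 and π(3189) = 451, so π(3189)/π(337) ≈ 6.6324. The PNT-predicted ratio is (3189/ln(3189)) / (337/ln(337)) ≈ 6.8268. The two agree to within a few percent, as expected.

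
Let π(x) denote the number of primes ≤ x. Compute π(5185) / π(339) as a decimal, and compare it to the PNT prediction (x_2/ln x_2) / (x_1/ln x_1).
π(5185)/π(339) = 690/68 ≈ 10.1471;  PNT prediction ≈ 10.4178.

π(339) = 68 and π(5185) = 690, so π(5185)/π(339) ≈ 10.1471. The PNT-predicted ratio is (5185/ln(5185)) / (339/ln(339)) ≈ 10.4178. The two agree to within a few percent, as expected.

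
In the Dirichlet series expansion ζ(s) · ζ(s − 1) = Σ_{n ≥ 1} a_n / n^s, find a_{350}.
σ(350) = 744

In the product (Σ m^0/m^s)(Σ k / k^s) = Σ (Σ_{d | n} d) / n^s, the coefficient of 1/n^s is σ(n) = Σ_{d | n} d. For n = 350, divisors are [1, 2, 5, 7, 10, 14, 25, 35, 50, 70, 175, 350]; summing: σ(350) = 744.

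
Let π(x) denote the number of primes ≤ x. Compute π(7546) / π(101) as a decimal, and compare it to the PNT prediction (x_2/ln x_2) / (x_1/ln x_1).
π(7546)/π(101) = 956/26 ≈ 36.7692;  PNT prediction ≈ 38.6177.

π(101) = 26 and π(7546) = 956, so π(7546)/π(101) ≈ 36.7692. The PNT-predicted ratio is (7546/ln(7546)) / (101/ln(101)) ≈ 38.6177. The two agree to within a few percent, as expected.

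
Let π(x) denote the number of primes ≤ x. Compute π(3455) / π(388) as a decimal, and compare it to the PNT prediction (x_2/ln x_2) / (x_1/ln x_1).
π(3455)/π(388) = 482/76 ≈ 6.3421;  PNT prediction ≈ 6.5149.

π(388) = 76 and π(3455) = 482, so π(3455)/π(388) ≈ 6.3421. The PNT-predicted ratio is (3455/ln(3455)) / (388/ln(388)) ≈ 6.5149. The two agree to within a few percent, as expected.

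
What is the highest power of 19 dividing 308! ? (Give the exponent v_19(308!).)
v_19(308!) = 16

Legendre's formula: v_p(n!) = Σ_{k ≥ 1} ⌊n / p^k⌋. For p = 19, n = 308, the terms are:
  ⌊308/19^1⌋ = ⌊308/19⌋ = 16
(the next term ⌊308/19^2⌋ = 0, terminating the sum). Summing: v_19(308!) = 16 = 16.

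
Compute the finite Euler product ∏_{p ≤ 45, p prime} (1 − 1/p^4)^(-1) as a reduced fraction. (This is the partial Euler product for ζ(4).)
∏ = 68304364739414847787103076142881583957543/63109073443906486560772797235200000000000

The primes p ≤ 45 are [2, 3, 5, 7, 11, 13, 17, 19, 23, 29, 31, 37, 41, 43]. For each prime, (1 − 1/p^4)^(-1) = p^4 / (p^4 − 1). The product is (1 − 1/2^4)^(-1), (1 − 1/3^4)^(-1), (1 − 1/5^4)^(-1), (1 − 1/7^4)^(-1), (1 − 1/11^4)^(-1), (1 − 1/13^4)^(-1), (1 − 1/17^4)^(-1), (1 − 1/19^4)^(-1), (1 − 1/23^4)^(-1), (1 − 1/29^4)^(-1), (1 − 1/31^4)^(-1), (1 − 1/37^4)^(-1), (1 − 1/41^4)^(-1), (1 − 1/43^4)^(-1) = ∏ p^4 / (p^4 − 1) = 68304364739414847787103076142881583957543/63109073443906486560772797235200000000000.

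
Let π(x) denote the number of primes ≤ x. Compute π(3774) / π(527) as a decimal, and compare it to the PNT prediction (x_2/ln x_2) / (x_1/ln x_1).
π(3774)/π(527) = 525/99 ≈ 5.3030;  PNT prediction ≈ 5.4495.

π(527) = 99 and π(3774) = 525, so π(3774)/π(527) ≈ 5.3030. The PNT-predicted ratio is (3774/ln(3774)) / (527/ln(527)) ≈ 5.4495. The two agree to within a few percent, as expected.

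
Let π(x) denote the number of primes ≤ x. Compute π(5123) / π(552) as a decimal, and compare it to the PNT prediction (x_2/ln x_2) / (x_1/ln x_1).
π(5123)/π(552) = 685/101 ≈ 6.7822;  PNT prediction ≈ 6.8600.

π(552) = 101 and π(5123) = 685, so π(5123)/π(552) ≈ 6.7822. The PNT-predicted ratio is (5123/ln(5123)) / (552/ln(552)) ≈ 6.8600. The two agree to within a few percent, as expected.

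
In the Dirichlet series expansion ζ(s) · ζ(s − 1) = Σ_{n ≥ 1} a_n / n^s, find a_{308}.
σ(308) = 672

In the product (Σ m^0/m^s)(Σ k / k^s) = Σ (Σ_{d | n} d) / n^s, the coefficient of 1/n^s is σ(n) = Σ_{d | n} d. For n = 308, divisors are [1, 2, 4, 7, 11, 14, 22, 28, 44, 77, 154, 308]; summing: σ(308) = 672.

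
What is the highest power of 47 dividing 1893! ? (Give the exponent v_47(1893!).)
v_47(1893!) = 40

Legendre's formula: v_p(n!) = Σ_{k ≥ 1} ⌊n / p^k⌋. For p = 47, n = 1893, the terms are:
  ⌊1893/47^1⌋ = ⌊1893/47⌋ = 40
(the next term ⌊1893/47^2⌋ = 0, terminating the sum). Summing: v_47(1893!) = 40 = 40.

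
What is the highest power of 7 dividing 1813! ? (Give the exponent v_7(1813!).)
v_7(1813!) = 301

Legendre's formula: v_p(n!) = Σ_{k ≥ 1} ⌊n / p^k⌋. For p = 7, n = 1813, the terms are:
  ⌊1813/7^1⌋ = ⌊1813/7⌋ = 259
  ⌊1813/7^2⌋ = ⌊1813/49⌋ = 37
  ⌊1813/7^3⌋ = ⌊1813/343⌋ = 5
(the next term ⌊1813/7^4⌋ = 0, terminating the sum). Summing: v_7(1813!) = 259 + 37 + 5 = 301.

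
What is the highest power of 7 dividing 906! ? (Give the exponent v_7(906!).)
v_7(906!) = 149

Legendre's formula: v_p(n!) = Σ_{k ≥ 1} ⌊n / p^k⌋. For p = 7, n = 906, the terms are:
  ⌊906/7^1⌋ = ⌊906/7⌋ = 129
  ⌊906/7^2⌋ = ⌊906/49⌋ = 18
  ⌊906/7^3⌋ = ⌊906/343⌋ = 2
(the next term ⌊906/7^4⌋ = 0, terminating the sum). Summing: v_7(906!) = 129 + 18 + 2 = 149.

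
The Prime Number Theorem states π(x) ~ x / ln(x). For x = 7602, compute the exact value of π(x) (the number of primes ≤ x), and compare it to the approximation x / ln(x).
π(7602) = 965;  x/ln(x) ≈ 850.70;  relative error ≈ 11.84%.

Directly count primes up to 7602: π(7602) = 965. The PNT approximation gives 7602/ln(7602) ≈ 7602/8.93617 ≈ 850.70. Relative error (π(x) − x/ln(x)) / π(x) ≈ 11.84%; the approximation is known to undercount slightly (Li(x) is a better estimate).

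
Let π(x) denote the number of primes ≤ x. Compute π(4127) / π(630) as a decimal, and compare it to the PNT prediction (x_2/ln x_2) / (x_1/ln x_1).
π(4127)/π(630) = 567/114 ≈ 4.9737;  PNT prediction ≈ 5.0718.

π(630) = 114 and π(4127) = 567, so π(4127)/π(630) ≈ 4.9737. The PNT-predicted ratio is (4127/ln(4127)) / (630/ln(630)) ≈ 5.0718. The two agree to within a few percent, as expected.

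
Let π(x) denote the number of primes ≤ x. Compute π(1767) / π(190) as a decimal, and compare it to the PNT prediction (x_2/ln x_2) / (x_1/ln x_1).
π(1767)/π(190) = 274/42 ≈ 6.5238;  PNT prediction ≈ 6.5263.

π(190) = 42 and π(1767) = 274, so π(1767)/π(190) ≈ 6.5238. The PNT-predicted ratio is (1767/ln(1767)) / (190/ln(190)) ≈ 6.5263. The two agree to within a few percent, as expected.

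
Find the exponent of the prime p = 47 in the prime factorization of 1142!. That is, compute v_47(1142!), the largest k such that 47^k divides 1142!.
v_47(1142!) = 24

Legendre's formula: v_p(n!) = Σ_{k ≥ 1} ⌊n / p^k⌋. For p = 47, n = 1142, the terms are:
  ⌊1142/47^1⌋ = ⌊1142/47⌋ = 24
(the next term ⌊1142/47^2⌋ = 0, terminating the sum). Summing: v_47(1142!) = 24 = 24.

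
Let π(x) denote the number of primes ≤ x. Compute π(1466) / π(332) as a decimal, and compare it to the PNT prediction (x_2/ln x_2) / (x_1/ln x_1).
π(1466)/π(332) = 232/67 ≈ 3.4627;  PNT prediction ≈ 3.5161.

π(332) = 67 and π(1466) = 232, so π(1466)/π(332) ≈ 3.4627. The PNT-predicted ratio is (1466/ln(1466)) / (332/ln(332)) ≈ 3.5161. The two agree to within a few percent, as expected.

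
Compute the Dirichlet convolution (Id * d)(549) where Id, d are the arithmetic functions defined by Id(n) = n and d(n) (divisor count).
(Id * d)(549) = 1134

Divisors of 549: [1, 3, 9, 61, 183, 549]. For each d | 549:
  d = 1: Id(1) · d(549/1) = 1 · 6 = 6
  d = 3: Id(3) · d(549/3) = 3 · 4 = 12
  d = 9: Id(9) · d(549/9) = 9 · 2 = 18
  d = 61: Id(61) · d(549/61) = 61 · 3 = 183
  d = 183: Id(183) · d(549/183) = 183 · 2 = 366
  d = 549: Id(549) · d(549/549) = 549 · 1 = 549
Summing: (Id * d)(549) = 6 + 12 + 18 + 183 + 366 + 549 = 1134.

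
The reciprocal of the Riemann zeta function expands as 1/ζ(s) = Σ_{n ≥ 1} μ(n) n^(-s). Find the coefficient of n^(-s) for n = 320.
μ(320) = 0

Factor n = 320 = 2^6 · 5. μ(n) = 0 if any exponent ≥ 2 (not squarefree); otherwise μ(n) = (−1)^{ω(n)} where ω(n) is the number of distinct prime factors. Applying: μ(320) = 0.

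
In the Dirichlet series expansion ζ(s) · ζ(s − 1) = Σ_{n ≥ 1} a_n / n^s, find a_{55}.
σ(55) = 72

In the product (Σ m^0/m^s)(Σ k / k^s) = Σ (Σ_{d | n} d) / n^s, the coefficient of 1/n^s is σ(n) = Σ_{d | n} d. For n = 55, divisors are [1, 5, 11, 55]; summing: σ(55) = 72.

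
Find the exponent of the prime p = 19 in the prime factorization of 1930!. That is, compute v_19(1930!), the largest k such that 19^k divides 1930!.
v_19(1930!) = 106

Legendre's formula: v_p(n!) = Σ_{k ≥ 1} ⌊n / p^k⌋. For p = 19, n = 1930, the terms are:
  ⌊1930/19^1⌋ = ⌊1930/19⌋ = 101
  ⌊1930/19^2⌋ = ⌊1930/361⌋ = 5
(the next term ⌊1930/19^3⌋ = 0, terminating the sum). Summing: v_19(1930!) = 101 + 5 = 106.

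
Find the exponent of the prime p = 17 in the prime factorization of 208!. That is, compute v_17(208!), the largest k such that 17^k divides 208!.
v_17(208!) = 12

Legendre's formula: v_p(n!) = Σ_{k ≥ 1} ⌊n / p^k⌋. For p = 17, n = 208, the terms are:
  ⌊208/17^1⌋ = ⌊208/17⌋ = 12
(the next term ⌊208/17^2⌋ = 0, terminating the sum). Summing: v_17(208!) = 12 = 12.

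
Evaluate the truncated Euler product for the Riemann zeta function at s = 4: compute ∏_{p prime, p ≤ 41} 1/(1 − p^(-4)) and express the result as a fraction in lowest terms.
∏ = 56920287300311688614065768651369188407/52590894536588738800643997696000000000

The primes p ≤ 41 are [2, 3, 5, 7, 11, 13, 17, 19, 23, 29, 31, 37, 41]. For each prime, (1 − 1/p^4)^(-1) = p^4 / (p^4 − 1). The product is (1 − 1/2^4)^(-1), (1 − 1/3^4)^(-1), (1 − 1/5^4)^(-1), (1 − 1/7^4)^(-1), (1 − 1/11^4)^(-1), (1 − 1/13^4)^(-1), (1 − 1/17^4)^(-1), (1 − 1/19^4)^(-1), (1 − 1/23^4)^(-1), (1 − 1/29^4)^(-1), (1 − 1/31^4)^(-1), (1 − 1/37^4)^(-1), (1 − 1/41^4)^(-1) = ∏ p^4 / (p^4 − 1) = 56920287300311688614065768651369188407/52590894536588738800643997696000000000.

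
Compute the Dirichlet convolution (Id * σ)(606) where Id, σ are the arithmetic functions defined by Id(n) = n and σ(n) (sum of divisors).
(Id * σ)(606) = 7105

Divisors of 606: [1, 2, 3, 6, 101, 202, 303, 606]. For each d | 606:
  d = 1: Id(1) · σ(606/1) = 1 · 1224 = 1224
  d = 2: Id(2) · σ(606/2) = 2 · 408 = 816
  d = 3: Id(3) · σ(606/3) = 3 · 306 = 918
  d = 6: Id(6) · σ(606/6) = 6 · 102 = 612
  d = 101: Id(101) · σ(606/101) = 101 · 12 = 1212
  d = 202: Id(202) · σ(606/202) = 202 · 4 = 808
  d = 303: Id(303) · σ(606/303) = 303 · 3 = 909
  d = 606: Id(606) · σ(606/606) = 606 · 1 = 606
Summing: (Id * σ)(606) = 1224 + 816 + 918 + 612 + 1212 + 808 + 909 + 606 = 7105.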